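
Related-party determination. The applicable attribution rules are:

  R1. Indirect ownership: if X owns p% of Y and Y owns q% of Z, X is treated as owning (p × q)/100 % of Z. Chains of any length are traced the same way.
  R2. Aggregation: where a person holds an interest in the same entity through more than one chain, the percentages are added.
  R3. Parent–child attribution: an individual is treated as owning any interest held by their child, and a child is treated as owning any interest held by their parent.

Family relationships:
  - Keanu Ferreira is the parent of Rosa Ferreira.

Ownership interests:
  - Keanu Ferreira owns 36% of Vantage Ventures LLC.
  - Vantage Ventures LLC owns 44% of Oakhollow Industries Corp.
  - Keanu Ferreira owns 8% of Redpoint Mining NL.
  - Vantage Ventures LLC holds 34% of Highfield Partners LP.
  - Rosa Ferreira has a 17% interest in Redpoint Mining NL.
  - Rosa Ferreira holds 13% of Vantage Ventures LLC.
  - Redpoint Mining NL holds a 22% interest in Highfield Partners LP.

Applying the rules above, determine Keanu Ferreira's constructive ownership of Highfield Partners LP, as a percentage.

22.16%

By parent–child attribution (R3), Keanu Ferreira is treated as also owning Rosa Ferreira's interest in Vantage Ventures LLC, giving 36% + 13% = 49%.
By parent–child attribution (R3), Keanu Ferreira is treated as also owning Rosa Ferreira's interest in Redpoint Mining NL, giving 8% + 17% = 25%.
Chain via Vantage Ventures LLC (R1): 49% × 34% = 16.66% of Highfield Partners LP.
Chain via Redpoint Mining NL (R1): 25% × 22% = 5.5% of Highfield Partners LP.
Aggregating (R2): 16.66% + 5.5% = 22.16%.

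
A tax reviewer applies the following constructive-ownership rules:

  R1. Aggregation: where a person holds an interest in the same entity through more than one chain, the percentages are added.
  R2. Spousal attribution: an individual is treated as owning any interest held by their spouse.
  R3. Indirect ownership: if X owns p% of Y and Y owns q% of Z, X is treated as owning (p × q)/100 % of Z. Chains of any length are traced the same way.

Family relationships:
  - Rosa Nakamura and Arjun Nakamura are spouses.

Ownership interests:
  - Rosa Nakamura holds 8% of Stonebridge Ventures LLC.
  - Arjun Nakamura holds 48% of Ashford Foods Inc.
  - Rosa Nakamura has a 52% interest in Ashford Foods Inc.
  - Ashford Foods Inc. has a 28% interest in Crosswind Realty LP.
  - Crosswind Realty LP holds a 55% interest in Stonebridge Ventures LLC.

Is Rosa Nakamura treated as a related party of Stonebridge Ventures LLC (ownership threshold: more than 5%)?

By spousal attribution (R2), Rosa Nakamura is treated as also owning Arjun Nakamura's interest in Ashford Foods Inc, giving 52% + 48% = 100%.
Chain via Ashford Foods Inc. → Crosswind Realty LP (R3): 100% × 28% × 55% = 15.4% of Stonebridge Ventures LLC.
Direct interest in Stonebridge Ventures LLC: 8%.
Aggregating (R1): 15.4% + 8% = 23.4%.
23.4% exceeds the 5% threshold, so Rosa is a related party to Stonebridge Ventures LLC.

Yes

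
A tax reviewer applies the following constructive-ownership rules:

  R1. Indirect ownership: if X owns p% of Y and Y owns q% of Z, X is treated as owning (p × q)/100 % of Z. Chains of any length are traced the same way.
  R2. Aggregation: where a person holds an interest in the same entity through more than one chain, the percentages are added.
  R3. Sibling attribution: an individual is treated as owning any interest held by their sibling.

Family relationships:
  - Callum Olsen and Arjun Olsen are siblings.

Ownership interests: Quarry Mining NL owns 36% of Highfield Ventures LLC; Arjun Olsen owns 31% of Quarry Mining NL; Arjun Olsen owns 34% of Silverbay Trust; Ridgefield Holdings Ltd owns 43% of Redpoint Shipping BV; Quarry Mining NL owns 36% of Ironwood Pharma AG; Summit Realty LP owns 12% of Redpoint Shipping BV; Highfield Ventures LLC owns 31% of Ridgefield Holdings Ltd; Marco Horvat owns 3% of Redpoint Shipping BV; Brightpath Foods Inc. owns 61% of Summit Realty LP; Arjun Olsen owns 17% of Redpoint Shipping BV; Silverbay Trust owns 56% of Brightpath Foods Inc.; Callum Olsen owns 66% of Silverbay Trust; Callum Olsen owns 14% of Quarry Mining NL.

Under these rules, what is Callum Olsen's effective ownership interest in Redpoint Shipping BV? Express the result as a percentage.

By sibling attribution (R3), Callum Olsen is treated as also owning Arjun Olsen's interest in Quarry Mining NL, giving 14% + 31% = 45%.
By sibling attribution (R3), Callum Olsen is treated as also owning Arjun Olsen's interest in Silverbay Trust, giving 66% + 34% = 100%.
By sibling attribution (R3), Callum Olsen is treated as owning Arjun Olsen's 17% interest in Redpoint Shipping BV.
Chain via Quarry Mining NL → Highfield Ventures LLC → Ridgefield Holdings Ltd (R1): 45% × 36% × 31% × 43% = 2.15946% of Redpoint Shipping BV.
Chain via Silverbay Trust → Brightpath Foods Inc. → Summit Realty LP (R1): 100% × 56% × 61% × 12% = 4.0992% of Redpoint Shipping BV.
Direct interest in Redpoint Shipping BV: 17%.
Aggregating (R2): 2.15946% + 4.0992% + 17% = 23.25866%.

23.25866%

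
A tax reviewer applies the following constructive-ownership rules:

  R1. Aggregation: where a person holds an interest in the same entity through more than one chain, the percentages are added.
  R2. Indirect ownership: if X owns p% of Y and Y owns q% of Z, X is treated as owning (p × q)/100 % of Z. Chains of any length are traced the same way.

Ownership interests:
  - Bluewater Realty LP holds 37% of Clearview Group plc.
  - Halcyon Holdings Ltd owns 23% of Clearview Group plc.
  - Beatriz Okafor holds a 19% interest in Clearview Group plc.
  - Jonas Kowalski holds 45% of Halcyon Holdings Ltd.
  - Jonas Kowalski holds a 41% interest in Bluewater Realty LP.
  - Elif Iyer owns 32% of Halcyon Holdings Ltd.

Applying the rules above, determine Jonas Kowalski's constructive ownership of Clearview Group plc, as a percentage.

Chain via Halcyon Holdings Ltd (R2): 45% × 23% = 10.35% of Clearview Group plc.
Chain via Bluewater Realty LP (R2): 41% × 37% = 15.17% of Clearview Group plc.
Aggregating (R1): 10.35% + 15.17% = 25.52%.

25.52%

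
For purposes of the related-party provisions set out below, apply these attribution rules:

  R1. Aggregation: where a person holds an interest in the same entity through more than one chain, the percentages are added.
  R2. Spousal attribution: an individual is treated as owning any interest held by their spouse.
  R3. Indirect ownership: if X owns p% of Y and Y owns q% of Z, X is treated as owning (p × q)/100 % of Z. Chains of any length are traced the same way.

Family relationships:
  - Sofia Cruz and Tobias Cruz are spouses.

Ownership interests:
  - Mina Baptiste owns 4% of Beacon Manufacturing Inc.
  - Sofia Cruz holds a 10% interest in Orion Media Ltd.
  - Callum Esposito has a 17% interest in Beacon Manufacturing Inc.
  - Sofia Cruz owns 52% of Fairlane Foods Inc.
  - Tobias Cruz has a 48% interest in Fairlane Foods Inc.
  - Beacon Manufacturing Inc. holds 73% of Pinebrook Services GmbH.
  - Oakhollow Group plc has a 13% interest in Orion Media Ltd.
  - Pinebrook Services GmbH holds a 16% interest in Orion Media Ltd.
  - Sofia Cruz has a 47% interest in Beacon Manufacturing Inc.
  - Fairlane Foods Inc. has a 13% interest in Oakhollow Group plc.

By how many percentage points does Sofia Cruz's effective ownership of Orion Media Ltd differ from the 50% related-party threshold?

32.8204

By spousal attribution (R2), Sofia Cruz is treated as also owning Tobias Cruz's interest in Fairlane Foods Inc, giving 52% + 48% = 100%.
Chain via Beacon Manufacturing Inc. → Pinebrook Services GmbH (R3): 47% × 73% × 16% = 5.4896% of Orion Media Ltd.
Chain via Fairlane Foods Inc. → Oakhollow Group plc (R3): 100% × 13% × 13% = 1.69% of Orion Media Ltd.
Direct interest in Orion Media Ltd: 10%.
Aggregating (R1): 5.4896% + 1.69% + 10% = 17.1796%.
17.1796% falls short of the 50% threshold by 32.8204 percentage points.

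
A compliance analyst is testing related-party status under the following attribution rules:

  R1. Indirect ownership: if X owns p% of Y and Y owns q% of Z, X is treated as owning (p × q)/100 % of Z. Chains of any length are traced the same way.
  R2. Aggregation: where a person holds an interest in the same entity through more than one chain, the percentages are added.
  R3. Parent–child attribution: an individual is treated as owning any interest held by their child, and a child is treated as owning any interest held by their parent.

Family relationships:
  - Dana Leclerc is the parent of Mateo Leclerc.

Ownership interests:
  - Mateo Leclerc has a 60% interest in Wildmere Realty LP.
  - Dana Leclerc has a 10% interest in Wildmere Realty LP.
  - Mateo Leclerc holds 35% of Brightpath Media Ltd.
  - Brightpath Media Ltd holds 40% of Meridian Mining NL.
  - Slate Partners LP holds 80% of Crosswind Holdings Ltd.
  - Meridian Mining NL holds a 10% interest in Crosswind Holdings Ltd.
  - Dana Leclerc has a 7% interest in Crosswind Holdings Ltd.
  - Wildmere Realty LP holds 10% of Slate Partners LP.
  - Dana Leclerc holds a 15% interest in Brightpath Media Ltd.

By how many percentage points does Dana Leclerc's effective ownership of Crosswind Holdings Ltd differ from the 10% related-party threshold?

By parent–child attribution (R3), Dana Leclerc is treated as also owning Mateo Leclerc's interest in Wildmere Realty LP, giving 10% + 60% = 70%.
By parent–child attribution (R3), Dana Leclerc is treated as also owning Mateo Leclerc's interest in Brightpath Media Ltd, giving 15% + 35% = 50%.
Chain via Wildmere Realty LP → Slate Partners LP (R1): 70% × 10% × 80% = 5.6% of Crosswind Holdings Ltd.
Chain via Brightpath Media Ltd → Meridian Mining NL (R1): 50% × 40% × 10% = 2% of Crosswind Holdings Ltd.
Direct interest in Crosswind Holdings Ltd: 7%.
Aggregating (R2): 5.6% + 2% + 7% = 14.6%.
14.6% exceeds the 10% threshold by 4.6 percentage points.

4.6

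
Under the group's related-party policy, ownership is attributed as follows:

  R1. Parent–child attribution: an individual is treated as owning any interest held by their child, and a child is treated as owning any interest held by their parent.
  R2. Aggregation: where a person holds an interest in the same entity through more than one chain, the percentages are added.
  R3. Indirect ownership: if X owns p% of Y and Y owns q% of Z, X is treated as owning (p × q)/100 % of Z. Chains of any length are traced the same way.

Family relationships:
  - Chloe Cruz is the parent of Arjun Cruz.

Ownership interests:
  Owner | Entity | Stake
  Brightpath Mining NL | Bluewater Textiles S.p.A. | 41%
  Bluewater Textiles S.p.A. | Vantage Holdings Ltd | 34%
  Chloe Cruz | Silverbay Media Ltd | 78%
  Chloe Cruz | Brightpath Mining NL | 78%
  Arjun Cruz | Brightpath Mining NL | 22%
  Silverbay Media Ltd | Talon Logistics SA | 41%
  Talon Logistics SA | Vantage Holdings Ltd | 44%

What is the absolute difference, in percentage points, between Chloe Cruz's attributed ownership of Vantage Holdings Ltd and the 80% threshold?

By parent–child attribution (R1), Chloe Cruz is treated as also owning Arjun Cruz's interest in Brightpath Mining NL, giving 78% + 22% = 100%.
Chain via Silverbay Media Ltd → Talon Logistics SA (R3): 78% × 41% × 44% = 14.0712% of Vantage Holdings Ltd.
Chain via Brightpath Mining NL → Bluewater Textiles S.p.A. (R3): 100% × 41% × 34% = 13.94% of Vantage Holdings Ltd.
Aggregating (R2): 14.0712% + 13.94% = 28.0112%.
28.0112% falls short of the 80% threshold by 51.9888 percentage points.

51.9888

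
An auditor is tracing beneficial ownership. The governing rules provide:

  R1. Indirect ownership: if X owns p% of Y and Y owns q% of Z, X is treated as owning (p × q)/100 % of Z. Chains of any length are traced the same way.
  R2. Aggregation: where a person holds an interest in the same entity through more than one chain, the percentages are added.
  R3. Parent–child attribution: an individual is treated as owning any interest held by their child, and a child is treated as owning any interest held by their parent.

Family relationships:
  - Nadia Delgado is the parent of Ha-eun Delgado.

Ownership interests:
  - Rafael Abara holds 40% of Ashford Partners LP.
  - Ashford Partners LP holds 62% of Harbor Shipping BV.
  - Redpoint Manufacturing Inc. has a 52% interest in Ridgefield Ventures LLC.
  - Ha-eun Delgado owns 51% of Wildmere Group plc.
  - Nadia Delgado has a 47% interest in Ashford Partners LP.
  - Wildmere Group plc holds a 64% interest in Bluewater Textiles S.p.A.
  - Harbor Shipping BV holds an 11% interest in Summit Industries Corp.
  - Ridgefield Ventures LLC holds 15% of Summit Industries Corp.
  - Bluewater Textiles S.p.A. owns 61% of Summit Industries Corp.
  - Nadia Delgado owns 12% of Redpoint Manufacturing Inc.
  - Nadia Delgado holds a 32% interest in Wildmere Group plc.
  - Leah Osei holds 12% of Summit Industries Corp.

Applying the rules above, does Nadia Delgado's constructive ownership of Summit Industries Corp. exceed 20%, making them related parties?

Yes

By parent–child attribution (R3), Nadia Delgado is treated as also owning Ha-eun Delgado's interest in Wildmere Group plc, giving 32% + 51% = 83%.
Chain via Redpoint Manufacturing Inc. → Ridgefield Ventures LLC (R1): 12% × 52% × 15% = 0.936% of Summit Industries Corp.
Chain via Ashford Partners LP → Harbor Shipping BV (R1): 47% × 62% × 11% = 3.2054% of Summit Industries Corp.
Chain via Wildmere Group plc → Bluewater Textiles S.p.A. (R1): 83% × 64% × 61% = 32.4032% of Summit Industries Corp.
Aggregating (R2): 0.936% + 3.2054% + 32.4032% = 36.5446%.
36.5446% exceeds the 20% threshold, so Nadia is a related party to Summit Industries Corp.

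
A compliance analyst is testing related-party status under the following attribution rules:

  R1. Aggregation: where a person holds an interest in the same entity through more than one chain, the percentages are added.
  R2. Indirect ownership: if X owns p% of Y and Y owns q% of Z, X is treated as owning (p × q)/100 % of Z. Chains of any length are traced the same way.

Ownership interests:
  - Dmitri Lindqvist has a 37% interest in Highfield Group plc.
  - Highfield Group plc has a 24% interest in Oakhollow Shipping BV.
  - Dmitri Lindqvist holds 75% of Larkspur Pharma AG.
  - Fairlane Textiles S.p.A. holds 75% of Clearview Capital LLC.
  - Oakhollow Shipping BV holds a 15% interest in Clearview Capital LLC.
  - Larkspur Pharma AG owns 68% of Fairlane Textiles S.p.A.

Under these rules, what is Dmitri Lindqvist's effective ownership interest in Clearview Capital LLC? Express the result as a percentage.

39.582%

Chain via Highfield Group plc → Oakhollow Shipping BV (R2): 37% × 24% × 15% = 1.332% of Clearview Capital LLC.
Chain via Larkspur Pharma AG → Fairlane Textiles S.p.A. (R2): 75% × 68% × 75% = 38.25% of Clearview Capital LLC.
Aggregating (R1): 1.332% + 38.25% = 39.582%.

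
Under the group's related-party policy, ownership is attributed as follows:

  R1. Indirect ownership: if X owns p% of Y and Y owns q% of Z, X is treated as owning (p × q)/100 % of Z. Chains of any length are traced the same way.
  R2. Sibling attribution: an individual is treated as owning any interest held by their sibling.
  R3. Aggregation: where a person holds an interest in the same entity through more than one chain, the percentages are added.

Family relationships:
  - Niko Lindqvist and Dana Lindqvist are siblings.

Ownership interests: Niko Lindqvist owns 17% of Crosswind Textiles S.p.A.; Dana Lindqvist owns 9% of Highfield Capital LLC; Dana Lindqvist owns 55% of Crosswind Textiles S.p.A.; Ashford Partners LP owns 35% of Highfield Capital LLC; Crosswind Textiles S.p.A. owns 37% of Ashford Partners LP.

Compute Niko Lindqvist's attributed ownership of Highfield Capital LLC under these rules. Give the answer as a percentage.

By sibling attribution (R2), Niko Lindqvist is treated as also owning Dana Lindqvist's interest in Crosswind Textiles S.p.A, giving 17% + 55% = 72%.
By sibling attribution (R2), Niko Lindqvist is treated as owning Dana Lindqvist's 9% interest in Highfield Capital LLC.
Chain via Crosswind Textiles S.p.A. → Ashford Partners LP (R1): 72% × 37% × 35% = 9.324% of Highfield Capital LLC.
Direct interest in Highfield Capital LLC: 9%.
Aggregating (R3): 9.324% + 9% = 18.324%.

18.324%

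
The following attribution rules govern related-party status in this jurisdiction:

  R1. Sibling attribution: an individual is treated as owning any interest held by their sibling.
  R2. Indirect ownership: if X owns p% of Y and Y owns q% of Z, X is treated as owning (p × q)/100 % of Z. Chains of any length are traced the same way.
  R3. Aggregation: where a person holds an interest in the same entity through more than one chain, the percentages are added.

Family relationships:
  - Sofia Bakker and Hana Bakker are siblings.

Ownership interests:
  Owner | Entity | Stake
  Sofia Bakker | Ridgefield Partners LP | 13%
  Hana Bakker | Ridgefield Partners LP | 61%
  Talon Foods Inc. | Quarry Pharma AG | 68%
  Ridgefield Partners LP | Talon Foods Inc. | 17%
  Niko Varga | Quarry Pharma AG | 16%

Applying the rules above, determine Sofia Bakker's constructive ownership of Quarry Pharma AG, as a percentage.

8.5544%

By sibling attribution (R1), Sofia Bakker is treated as also owning Hana Bakker's interest in Ridgefield Partners LP, giving 13% + 61% = 74%.
Chain via Ridgefield Partners LP → Talon Foods Inc. (R2): 74% × 17% × 68% = 8.5544% of Quarry Pharma AG.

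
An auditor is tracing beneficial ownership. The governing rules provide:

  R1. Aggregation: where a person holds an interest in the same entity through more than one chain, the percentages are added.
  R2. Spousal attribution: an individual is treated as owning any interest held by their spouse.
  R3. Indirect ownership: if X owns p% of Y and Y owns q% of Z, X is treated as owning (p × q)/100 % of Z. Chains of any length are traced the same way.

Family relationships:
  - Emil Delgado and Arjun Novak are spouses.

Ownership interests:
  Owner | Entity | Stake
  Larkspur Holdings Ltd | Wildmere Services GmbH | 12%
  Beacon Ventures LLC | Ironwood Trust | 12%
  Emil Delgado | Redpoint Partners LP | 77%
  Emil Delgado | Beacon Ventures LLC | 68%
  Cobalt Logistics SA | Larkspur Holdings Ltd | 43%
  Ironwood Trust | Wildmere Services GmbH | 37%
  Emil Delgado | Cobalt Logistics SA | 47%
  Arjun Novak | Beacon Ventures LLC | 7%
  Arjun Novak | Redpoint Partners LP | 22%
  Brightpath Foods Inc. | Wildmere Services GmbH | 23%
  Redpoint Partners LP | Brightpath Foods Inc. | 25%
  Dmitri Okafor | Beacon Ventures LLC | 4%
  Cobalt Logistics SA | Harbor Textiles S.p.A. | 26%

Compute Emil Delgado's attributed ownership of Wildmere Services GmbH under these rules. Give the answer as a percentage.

By spousal attribution (R2), Emil Delgado is treated as also owning Arjun Novak's interest in Redpoint Partners LP, giving 77% + 22% = 99%.
By spousal attribution (R2), Emil Delgado is treated as also owning Arjun Novak's interest in Beacon Ventures LLC, giving 68% + 7% = 75%.
Chain via Redpoint Partners LP → Brightpath Foods Inc. (R3): 99% × 25% × 23% = 5.6925% of Wildmere Services GmbH.
Chain via Cobalt Logistics SA → Larkspur Holdings Ltd (R3): 47% × 43% × 12% = 2.4252% of Wildmere Services GmbH.
Chain via Beacon Ventures LLC → Ironwood Trust (R3): 75% × 12% × 37% = 3.33% of Wildmere Services GmbH.
Aggregating (R1): 5.6925% + 2.4252% + 3.33% = 11.4477%.

11.4477%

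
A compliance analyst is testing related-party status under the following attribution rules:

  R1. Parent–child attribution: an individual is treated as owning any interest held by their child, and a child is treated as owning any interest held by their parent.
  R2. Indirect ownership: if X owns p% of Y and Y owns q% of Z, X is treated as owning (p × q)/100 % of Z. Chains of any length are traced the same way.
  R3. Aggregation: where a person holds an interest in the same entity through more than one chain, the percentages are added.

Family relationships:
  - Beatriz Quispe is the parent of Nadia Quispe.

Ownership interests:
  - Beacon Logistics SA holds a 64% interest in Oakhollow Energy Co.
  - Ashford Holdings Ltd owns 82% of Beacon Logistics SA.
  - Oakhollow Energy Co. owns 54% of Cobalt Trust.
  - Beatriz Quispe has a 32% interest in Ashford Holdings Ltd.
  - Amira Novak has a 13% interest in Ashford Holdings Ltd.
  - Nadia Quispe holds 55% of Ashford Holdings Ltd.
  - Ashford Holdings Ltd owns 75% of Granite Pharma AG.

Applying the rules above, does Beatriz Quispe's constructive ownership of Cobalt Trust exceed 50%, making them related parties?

By parent–child attribution (R1), Beatriz Quispe is treated as also owning Nadia Quispe's interest in Ashford Holdings Ltd, giving 32% + 55% = 87%.
Chain via Ashford Holdings Ltd → Beacon Logistics SA → Oakhollow Energy Co. (R2): 87% × 82% × 64% × 54% = 24.655104% of Cobalt Trust.
24.655104% does not exceed the 50% threshold, so Beatriz is not a related party to Cobalt Trust.

No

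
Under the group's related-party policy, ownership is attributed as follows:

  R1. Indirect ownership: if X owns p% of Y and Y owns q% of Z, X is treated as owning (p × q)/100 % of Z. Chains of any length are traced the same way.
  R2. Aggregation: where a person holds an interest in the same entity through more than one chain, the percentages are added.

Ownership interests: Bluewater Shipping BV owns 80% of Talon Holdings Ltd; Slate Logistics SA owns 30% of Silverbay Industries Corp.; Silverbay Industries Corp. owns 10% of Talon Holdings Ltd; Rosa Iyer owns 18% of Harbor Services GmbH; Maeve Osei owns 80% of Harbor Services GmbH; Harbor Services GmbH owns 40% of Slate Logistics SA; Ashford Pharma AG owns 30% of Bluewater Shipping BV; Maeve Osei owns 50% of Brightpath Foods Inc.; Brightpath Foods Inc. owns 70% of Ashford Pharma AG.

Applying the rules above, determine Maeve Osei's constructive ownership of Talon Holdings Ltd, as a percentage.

9.36%

Chain via Brightpath Foods Inc. → Ashford Pharma AG → Bluewater Shipping BV (R1): 50% × 70% × 30% × 80% = 8.4% of Talon Holdings Ltd.
Chain via Harbor Services GmbH → Slate Logistics SA → Silverbay Industries Corp. (R1): 80% × 40% × 30% × 10% = 0.96% of Talon Holdings Ltd.
Aggregating (R2): 8.4% + 0.96% = 9.36%.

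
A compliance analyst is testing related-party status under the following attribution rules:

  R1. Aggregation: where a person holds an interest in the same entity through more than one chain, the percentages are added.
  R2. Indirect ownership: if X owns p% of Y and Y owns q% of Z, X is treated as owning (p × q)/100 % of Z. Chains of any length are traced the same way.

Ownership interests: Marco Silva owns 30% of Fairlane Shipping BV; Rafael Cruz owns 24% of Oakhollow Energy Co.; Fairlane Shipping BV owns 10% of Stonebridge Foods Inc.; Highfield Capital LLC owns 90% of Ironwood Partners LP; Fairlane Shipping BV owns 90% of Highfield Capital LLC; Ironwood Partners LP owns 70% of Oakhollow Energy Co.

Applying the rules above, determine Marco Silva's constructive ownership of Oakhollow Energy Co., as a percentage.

Chain via Fairlane Shipping BV → Highfield Capital LLC → Ironwood Partners LP (R2): 30% × 90% × 90% × 70% = 17.01% of Oakhollow Energy Co.

17.01%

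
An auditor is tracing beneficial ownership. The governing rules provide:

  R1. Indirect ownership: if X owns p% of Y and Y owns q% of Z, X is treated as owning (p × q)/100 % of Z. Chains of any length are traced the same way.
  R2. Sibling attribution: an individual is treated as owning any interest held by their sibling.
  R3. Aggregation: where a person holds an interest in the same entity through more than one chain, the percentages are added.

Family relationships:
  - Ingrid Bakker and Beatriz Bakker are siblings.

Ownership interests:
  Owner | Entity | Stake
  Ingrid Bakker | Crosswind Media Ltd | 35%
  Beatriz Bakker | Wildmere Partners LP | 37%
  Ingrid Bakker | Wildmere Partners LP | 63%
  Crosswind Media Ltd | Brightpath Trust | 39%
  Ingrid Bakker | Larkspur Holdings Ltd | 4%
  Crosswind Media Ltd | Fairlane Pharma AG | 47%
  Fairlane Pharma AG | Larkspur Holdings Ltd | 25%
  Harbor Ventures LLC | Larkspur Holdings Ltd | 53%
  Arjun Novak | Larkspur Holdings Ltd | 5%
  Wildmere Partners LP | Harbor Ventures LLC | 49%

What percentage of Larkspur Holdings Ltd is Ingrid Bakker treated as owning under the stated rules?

By sibling attribution (R2), Ingrid Bakker is treated as also owning Beatriz Bakker's interest in Wildmere Partners LP, giving 63% + 37% = 100%.
Chain via Wildmere Partners LP → Harbor Ventures LLC (R1): 100% × 49% × 53% = 25.97% of Larkspur Holdings Ltd.
Chain via Crosswind Media Ltd → Fairlane Pharma AG (R1): 35% × 47% × 25% = 4.1125% of Larkspur Holdings Ltd.
Direct interest in Larkspur Holdings Ltd: 4%.
Aggregating (R3): 25.97% + 4.1125% + 4% = 34.0825%.

34.0825%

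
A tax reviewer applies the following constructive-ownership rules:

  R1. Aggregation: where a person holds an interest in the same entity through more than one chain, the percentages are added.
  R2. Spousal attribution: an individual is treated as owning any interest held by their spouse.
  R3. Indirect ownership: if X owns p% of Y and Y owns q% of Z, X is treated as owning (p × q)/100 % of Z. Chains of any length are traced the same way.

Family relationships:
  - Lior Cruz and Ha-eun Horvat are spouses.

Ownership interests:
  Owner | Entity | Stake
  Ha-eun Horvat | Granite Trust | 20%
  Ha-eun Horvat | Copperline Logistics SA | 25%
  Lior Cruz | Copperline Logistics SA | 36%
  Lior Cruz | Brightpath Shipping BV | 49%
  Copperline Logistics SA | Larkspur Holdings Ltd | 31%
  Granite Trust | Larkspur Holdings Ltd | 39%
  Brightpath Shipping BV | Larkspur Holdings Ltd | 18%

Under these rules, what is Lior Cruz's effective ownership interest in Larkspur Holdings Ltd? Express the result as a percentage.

By spousal attribution (R2), Lior Cruz is treated as also owning Ha-eun Horvat's interest in Copperline Logistics SA, giving 36% + 25% = 61%.
By spousal attribution (R2), Lior Cruz is treated as owning Ha-eun Horvat's 20% interest in Granite Trust.
Chain via Brightpath Shipping BV (R3): 49% × 18% = 8.82% of Larkspur Holdings Ltd.
Chain via Copperline Logistics SA (R3): 61% × 31% = 18.91% of Larkspur Holdings Ltd.
Chain via Granite Trust (R3): 20% × 39% = 7.8% of Larkspur Holdings Ltd.
Aggregating (R1): 8.82% + 18.91% + 7.8% = 35.53%.

35.53%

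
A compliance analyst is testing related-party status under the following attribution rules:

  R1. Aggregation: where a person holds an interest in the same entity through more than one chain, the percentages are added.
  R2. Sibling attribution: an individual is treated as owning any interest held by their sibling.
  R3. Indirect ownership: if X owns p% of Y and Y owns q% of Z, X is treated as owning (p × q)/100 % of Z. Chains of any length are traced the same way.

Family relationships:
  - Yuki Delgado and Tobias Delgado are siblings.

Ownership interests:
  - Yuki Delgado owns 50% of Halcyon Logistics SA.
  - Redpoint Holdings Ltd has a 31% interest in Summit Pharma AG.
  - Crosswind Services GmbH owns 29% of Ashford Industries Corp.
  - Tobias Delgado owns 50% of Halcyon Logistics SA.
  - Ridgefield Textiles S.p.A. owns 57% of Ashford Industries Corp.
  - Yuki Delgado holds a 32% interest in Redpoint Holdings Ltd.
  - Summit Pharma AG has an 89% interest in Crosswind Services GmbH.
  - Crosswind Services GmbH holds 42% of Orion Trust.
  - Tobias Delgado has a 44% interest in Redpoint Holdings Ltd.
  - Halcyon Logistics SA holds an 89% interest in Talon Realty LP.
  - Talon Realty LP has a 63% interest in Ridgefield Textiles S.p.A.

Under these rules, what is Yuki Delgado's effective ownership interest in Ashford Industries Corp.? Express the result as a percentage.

By sibling attribution (R2), Yuki Delgado is treated as also owning Tobias Delgado's interest in Redpoint Holdings Ltd, giving 32% + 44% = 76%.
By sibling attribution (R2), Yuki Delgado is treated as also owning Tobias Delgado's interest in Halcyon Logistics SA, giving 50% + 50% = 100%.
Chain via Redpoint Holdings Ltd → Summit Pharma AG → Crosswind Services GmbH (R3): 76% × 31% × 89% × 29% = 6.080836% of Ashford Industries Corp.
Chain via Halcyon Logistics SA → Talon Realty LP → Ridgefield Textiles S.p.A. (R3): 100% × 89% × 63% × 57% = 31.9599% of Ashford Industries Corp.
Aggregating (R1): 6.080836% + 31.9599% = 38.040736%.

38.040736%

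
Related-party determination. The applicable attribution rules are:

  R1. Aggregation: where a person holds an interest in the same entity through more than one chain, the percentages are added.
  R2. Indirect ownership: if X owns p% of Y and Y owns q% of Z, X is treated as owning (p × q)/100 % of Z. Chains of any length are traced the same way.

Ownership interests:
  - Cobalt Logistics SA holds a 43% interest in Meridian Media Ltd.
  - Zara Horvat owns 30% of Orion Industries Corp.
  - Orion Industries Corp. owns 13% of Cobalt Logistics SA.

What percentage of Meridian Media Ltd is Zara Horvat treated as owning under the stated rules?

1.677%

Chain via Orion Industries Corp. → Cobalt Logistics SA (R2): 30% × 13% × 43% = 1.677% of Meridian Media Ltd.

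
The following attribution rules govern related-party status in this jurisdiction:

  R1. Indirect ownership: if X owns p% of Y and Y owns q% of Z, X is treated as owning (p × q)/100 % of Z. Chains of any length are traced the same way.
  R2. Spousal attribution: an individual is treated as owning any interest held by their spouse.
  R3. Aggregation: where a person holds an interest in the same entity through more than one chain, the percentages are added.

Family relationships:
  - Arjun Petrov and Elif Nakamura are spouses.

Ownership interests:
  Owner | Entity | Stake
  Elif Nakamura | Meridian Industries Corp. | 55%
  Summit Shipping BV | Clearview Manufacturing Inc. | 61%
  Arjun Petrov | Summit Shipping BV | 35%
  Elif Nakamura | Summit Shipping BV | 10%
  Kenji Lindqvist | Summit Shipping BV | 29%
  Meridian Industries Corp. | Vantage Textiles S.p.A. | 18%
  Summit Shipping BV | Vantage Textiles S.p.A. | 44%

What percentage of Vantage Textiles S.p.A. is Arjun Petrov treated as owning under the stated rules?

29.7%

By spousal attribution (R2), Arjun Petrov is treated as also owning Elif Nakamura's interest in Summit Shipping BV, giving 35% + 10% = 45%.
By spousal attribution (R2), Arjun Petrov is treated as owning Elif Nakamura's 55% interest in Meridian Industries Corp.
Chain via Summit Shipping BV (R1): 45% × 44% = 19.8% of Vantage Textiles S.p.A.
Chain via Meridian Industries Corp. (R1): 55% × 18% = 9.9% of Vantage Textiles S.p.A.
Aggregating (R3): 19.8% + 9.9% = 29.7%.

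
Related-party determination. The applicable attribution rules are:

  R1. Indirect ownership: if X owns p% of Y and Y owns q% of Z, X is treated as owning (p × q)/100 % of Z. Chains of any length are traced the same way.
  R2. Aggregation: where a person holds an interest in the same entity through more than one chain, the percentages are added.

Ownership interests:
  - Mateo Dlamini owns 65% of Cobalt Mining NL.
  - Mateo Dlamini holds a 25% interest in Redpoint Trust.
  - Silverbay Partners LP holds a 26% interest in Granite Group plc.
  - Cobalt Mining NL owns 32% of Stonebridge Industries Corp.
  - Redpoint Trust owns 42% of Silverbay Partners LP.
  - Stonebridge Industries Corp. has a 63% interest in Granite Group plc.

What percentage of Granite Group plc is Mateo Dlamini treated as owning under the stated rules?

Chain via Redpoint Trust → Silverbay Partners LP (R1): 25% × 42% × 26% = 2.73% of Granite Group plc.
Chain via Cobalt Mining NL → Stonebridge Industries Corp. (R1): 65% × 32% × 63% = 13.104% of Granite Group plc.
Aggregating (R2): 2.73% + 13.104% = 15.834%.

15.834%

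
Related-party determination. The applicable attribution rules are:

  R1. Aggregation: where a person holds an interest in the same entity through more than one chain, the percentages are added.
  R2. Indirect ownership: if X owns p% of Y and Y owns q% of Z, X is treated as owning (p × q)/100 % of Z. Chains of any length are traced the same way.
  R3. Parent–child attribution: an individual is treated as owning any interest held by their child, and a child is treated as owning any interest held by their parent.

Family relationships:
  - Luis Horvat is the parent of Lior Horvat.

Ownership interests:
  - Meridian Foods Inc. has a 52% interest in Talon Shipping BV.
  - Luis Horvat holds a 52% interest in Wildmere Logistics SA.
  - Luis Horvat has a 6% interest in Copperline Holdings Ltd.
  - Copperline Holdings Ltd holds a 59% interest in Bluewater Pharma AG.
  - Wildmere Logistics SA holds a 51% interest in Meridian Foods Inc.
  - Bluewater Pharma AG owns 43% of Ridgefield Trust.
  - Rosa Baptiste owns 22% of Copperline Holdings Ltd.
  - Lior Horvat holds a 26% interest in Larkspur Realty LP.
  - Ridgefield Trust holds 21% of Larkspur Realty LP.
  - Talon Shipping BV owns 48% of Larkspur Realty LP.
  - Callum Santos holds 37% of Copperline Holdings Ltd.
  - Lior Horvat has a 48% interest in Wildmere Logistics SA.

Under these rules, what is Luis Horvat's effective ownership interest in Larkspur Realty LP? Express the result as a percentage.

39.049262%

By parent–child attribution (R3), Luis Horvat is treated as also owning Lior Horvat's interest in Wildmere Logistics SA, giving 52% + 48% = 100%.
By parent–child attribution (R3), Luis Horvat is treated as owning Lior Horvat's 26% interest in Larkspur Realty LP.
Chain via Wildmere Logistics SA → Meridian Foods Inc. → Talon Shipping BV (R2): 100% × 51% × 52% × 48% = 12.7296% of Larkspur Realty LP.
Chain via Copperline Holdings Ltd → Bluewater Pharma AG → Ridgefield Trust (R2): 6% × 59% × 43% × 21% = 0.319662% of Larkspur Realty LP.
Direct interest in Larkspur Realty LP: 26%.
Aggregating (R1): 12.7296% + 0.319662% + 26% = 39.049262%.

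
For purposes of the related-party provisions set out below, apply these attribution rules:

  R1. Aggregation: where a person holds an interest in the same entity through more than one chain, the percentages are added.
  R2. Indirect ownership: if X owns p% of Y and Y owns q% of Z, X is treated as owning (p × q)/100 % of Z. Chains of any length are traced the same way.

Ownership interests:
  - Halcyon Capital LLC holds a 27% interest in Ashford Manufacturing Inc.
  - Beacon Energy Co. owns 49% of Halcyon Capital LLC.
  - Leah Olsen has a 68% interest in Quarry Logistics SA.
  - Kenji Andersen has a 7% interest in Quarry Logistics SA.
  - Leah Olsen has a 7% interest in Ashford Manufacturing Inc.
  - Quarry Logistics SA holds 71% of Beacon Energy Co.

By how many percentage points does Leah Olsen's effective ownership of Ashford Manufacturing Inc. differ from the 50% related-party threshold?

36.612556

Chain via Quarry Logistics SA → Beacon Energy Co. → Halcyon Capital LLC (R2): 68% × 71% × 49% × 27% = 6.387444% of Ashford Manufacturing Inc.
Direct interest in Ashford Manufacturing Inc: 7%.
Aggregating (R1): 6.387444% + 7% = 13.387444%.
13.387444% falls short of the 50% threshold by 36.612556 percentage points.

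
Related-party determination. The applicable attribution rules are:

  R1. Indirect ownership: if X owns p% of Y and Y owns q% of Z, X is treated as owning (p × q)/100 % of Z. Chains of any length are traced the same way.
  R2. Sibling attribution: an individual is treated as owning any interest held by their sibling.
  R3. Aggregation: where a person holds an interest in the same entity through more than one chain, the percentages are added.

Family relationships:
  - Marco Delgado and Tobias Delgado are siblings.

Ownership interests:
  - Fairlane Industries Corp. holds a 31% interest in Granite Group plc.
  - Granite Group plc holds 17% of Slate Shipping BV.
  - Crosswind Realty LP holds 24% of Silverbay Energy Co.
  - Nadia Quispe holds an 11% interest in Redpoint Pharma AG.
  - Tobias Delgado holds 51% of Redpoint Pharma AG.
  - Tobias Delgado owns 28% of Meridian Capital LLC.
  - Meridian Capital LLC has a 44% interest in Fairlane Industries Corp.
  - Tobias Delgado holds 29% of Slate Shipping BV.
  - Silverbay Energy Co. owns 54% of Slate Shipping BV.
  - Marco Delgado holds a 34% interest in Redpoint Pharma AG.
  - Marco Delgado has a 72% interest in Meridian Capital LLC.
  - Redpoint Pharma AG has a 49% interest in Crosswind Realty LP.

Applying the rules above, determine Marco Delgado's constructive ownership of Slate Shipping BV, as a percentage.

36.71664%

By sibling attribution (R2), Marco Delgado is treated as also owning Tobias Delgado's interest in Redpoint Pharma AG, giving 34% + 51% = 85%.
By sibling attribution (R2), Marco Delgado is treated as also owning Tobias Delgado's interest in Meridian Capital LLC, giving 72% + 28% = 100%.
By sibling attribution (R2), Marco Delgado is treated as owning Tobias Delgado's 29% interest in Slate Shipping BV.
Chain via Redpoint Pharma AG → Crosswind Realty LP → Silverbay Energy Co. (R1): 85% × 49% × 24% × 54% = 5.39784% of Slate Shipping BV.
Chain via Meridian Capital LLC → Fairlane Industries Corp. → Granite Group plc (R1): 100% × 44% × 31% × 17% = 2.3188% of Slate Shipping BV.
Direct interest in Slate Shipping BV: 29%.
Aggregating (R3): 5.39784% + 2.3188% + 29% = 36.71664%.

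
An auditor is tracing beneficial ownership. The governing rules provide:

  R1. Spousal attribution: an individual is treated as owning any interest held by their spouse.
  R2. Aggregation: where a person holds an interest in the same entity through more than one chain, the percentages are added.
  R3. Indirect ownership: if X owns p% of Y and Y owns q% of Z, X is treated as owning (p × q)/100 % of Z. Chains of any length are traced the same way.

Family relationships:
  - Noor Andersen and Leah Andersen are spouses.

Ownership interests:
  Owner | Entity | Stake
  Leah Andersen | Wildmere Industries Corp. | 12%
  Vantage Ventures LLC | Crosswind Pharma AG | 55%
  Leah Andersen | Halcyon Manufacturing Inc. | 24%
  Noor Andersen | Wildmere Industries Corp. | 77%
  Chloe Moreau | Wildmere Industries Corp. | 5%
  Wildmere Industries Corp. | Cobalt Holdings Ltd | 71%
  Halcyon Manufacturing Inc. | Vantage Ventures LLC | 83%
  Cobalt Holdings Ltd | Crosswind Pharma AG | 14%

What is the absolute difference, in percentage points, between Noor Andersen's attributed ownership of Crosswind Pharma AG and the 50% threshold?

30.1974

By spousal attribution (R1), Noor Andersen is treated as also owning Leah Andersen's interest in Wildmere Industries Corp, giving 77% + 12% = 89%.
By spousal attribution (R1), Noor Andersen is treated as owning Leah Andersen's 24% interest in Halcyon Manufacturing Inc.
Chain via Wildmere Industries Corp. → Cobalt Holdings Ltd (R3): 89% × 71% × 14% = 8.8466% of Crosswind Pharma AG.
Chain via Halcyon Manufacturing Inc. → Vantage Ventures LLC (R3): 24% × 83% × 55% = 10.956% of Crosswind Pharma AG.
Aggregating (R2): 8.8466% + 10.956% = 19.8026%.
19.8026% falls short of the 50% threshold by 30.1974 percentage points.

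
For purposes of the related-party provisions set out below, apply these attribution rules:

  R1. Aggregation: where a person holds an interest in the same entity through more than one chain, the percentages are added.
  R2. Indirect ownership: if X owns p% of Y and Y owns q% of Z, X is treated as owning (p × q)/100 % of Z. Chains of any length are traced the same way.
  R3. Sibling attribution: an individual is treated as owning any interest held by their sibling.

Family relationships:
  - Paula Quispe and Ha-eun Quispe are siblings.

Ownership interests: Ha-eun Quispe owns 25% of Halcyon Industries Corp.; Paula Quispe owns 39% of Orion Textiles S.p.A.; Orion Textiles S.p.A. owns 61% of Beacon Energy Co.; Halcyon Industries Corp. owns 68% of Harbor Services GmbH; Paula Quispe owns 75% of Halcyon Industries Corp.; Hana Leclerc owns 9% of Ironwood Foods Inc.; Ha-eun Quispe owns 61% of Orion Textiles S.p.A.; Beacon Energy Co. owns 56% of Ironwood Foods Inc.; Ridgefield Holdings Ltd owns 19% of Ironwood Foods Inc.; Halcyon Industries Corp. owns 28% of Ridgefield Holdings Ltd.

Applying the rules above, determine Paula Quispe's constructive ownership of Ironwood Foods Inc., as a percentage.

39.48%

By sibling attribution (R3), Paula Quispe is treated as also owning Ha-eun Quispe's interest in Halcyon Industries Corp, giving 75% + 25% = 100%.
By sibling attribution (R3), Paula Quispe is treated as also owning Ha-eun Quispe's interest in Orion Textiles S.p.A, giving 39% + 61% = 100%.
Chain via Halcyon Industries Corp. → Ridgefield Holdings Ltd (R2): 100% × 28% × 19% = 5.32% of Ironwood Foods Inc.
Chain via Orion Textiles S.p.A. → Beacon Energy Co. (R2): 100% × 61% × 56% = 34.16% of Ironwood Foods Inc.
Aggregating (R1): 5.32% + 34.16% = 39.48%.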